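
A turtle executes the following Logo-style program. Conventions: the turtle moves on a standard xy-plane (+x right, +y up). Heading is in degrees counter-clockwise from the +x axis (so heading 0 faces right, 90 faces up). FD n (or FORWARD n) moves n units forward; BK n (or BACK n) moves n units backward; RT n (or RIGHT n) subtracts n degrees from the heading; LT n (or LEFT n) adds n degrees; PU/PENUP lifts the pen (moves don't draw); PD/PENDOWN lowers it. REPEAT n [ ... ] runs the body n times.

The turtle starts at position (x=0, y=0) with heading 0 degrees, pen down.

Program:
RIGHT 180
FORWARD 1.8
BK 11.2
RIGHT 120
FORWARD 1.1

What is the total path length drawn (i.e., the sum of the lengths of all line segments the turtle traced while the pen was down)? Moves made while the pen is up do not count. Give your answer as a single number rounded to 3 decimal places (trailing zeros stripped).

Executing turtle program step by step:
Start: pos=(0,0), heading=0, pen down
RT 180: heading 0 -> 180
FD 1.8: (0,0) -> (-1.8,0) [heading=180, draw]
BK 11.2: (-1.8,0) -> (9.4,0) [heading=180, draw]
RT 120: heading 180 -> 60
FD 1.1: (9.4,0) -> (9.95,0.953) [heading=60, draw]
Final: pos=(9.95,0.953), heading=60, 3 segment(s) drawn

Segment lengths:
  seg 1: (0,0) -> (-1.8,0), length = 1.8
  seg 2: (-1.8,0) -> (9.4,0), length = 11.2
  seg 3: (9.4,0) -> (9.95,0.953), length = 1.1
Total = 14.1

Answer: 14.1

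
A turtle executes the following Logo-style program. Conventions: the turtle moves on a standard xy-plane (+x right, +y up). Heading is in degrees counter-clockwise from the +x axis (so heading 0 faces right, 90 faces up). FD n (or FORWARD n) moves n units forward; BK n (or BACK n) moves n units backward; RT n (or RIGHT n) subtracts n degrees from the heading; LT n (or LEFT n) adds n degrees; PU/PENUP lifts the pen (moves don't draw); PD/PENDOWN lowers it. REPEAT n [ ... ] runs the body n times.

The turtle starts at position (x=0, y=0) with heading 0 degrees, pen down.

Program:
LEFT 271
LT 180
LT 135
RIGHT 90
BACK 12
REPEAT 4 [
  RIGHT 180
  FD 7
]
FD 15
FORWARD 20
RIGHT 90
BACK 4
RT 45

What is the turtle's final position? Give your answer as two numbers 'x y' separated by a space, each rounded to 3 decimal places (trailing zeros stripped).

Executing turtle program step by step:
Start: pos=(0,0), heading=0, pen down
LT 271: heading 0 -> 271
LT 180: heading 271 -> 91
LT 135: heading 91 -> 226
RT 90: heading 226 -> 136
BK 12: (0,0) -> (8.632,-8.336) [heading=136, draw]
REPEAT 4 [
  -- iteration 1/4 --
  RT 180: heading 136 -> 316
  FD 7: (8.632,-8.336) -> (13.667,-13.199) [heading=316, draw]
  -- iteration 2/4 --
  RT 180: heading 316 -> 136
  FD 7: (13.667,-13.199) -> (8.632,-8.336) [heading=136, draw]
  -- iteration 3/4 --
  RT 180: heading 136 -> 316
  FD 7: (8.632,-8.336) -> (13.667,-13.199) [heading=316, draw]
  -- iteration 4/4 --
  RT 180: heading 316 -> 136
  FD 7: (13.667,-13.199) -> (8.632,-8.336) [heading=136, draw]
]
FD 15: (8.632,-8.336) -> (-2.158,2.084) [heading=136, draw]
FD 20: (-2.158,2.084) -> (-16.545,15.977) [heading=136, draw]
RT 90: heading 136 -> 46
BK 4: (-16.545,15.977) -> (-19.323,13.1) [heading=46, draw]
RT 45: heading 46 -> 1
Final: pos=(-19.323,13.1), heading=1, 8 segment(s) drawn

Answer: -19.323 13.1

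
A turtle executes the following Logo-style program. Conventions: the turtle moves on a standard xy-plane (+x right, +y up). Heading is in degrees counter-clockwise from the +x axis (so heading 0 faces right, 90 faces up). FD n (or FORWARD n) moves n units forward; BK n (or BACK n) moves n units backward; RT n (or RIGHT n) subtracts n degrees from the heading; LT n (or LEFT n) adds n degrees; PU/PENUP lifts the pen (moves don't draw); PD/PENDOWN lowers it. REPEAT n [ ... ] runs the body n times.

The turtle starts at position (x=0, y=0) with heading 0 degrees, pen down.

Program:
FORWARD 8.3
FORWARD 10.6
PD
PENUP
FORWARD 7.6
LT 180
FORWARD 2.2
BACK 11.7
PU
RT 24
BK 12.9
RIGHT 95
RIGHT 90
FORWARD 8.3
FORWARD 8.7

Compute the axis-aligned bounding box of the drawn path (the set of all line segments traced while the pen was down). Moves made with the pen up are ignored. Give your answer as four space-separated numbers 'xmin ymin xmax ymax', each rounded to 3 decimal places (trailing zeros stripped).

Executing turtle program step by step:
Start: pos=(0,0), heading=0, pen down
FD 8.3: (0,0) -> (8.3,0) [heading=0, draw]
FD 10.6: (8.3,0) -> (18.9,0) [heading=0, draw]
PD: pen down
PU: pen up
FD 7.6: (18.9,0) -> (26.5,0) [heading=0, move]
LT 180: heading 0 -> 180
FD 2.2: (26.5,0) -> (24.3,0) [heading=180, move]
BK 11.7: (24.3,0) -> (36,0) [heading=180, move]
PU: pen up
RT 24: heading 180 -> 156
BK 12.9: (36,0) -> (47.785,-5.247) [heading=156, move]
RT 95: heading 156 -> 61
RT 90: heading 61 -> 331
FD 8.3: (47.785,-5.247) -> (55.044,-9.271) [heading=331, move]
FD 8.7: (55.044,-9.271) -> (62.653,-13.489) [heading=331, move]
Final: pos=(62.653,-13.489), heading=331, 2 segment(s) drawn

Segment endpoints: x in {0, 8.3, 18.9}, y in {0}
xmin=0, ymin=0, xmax=18.9, ymax=0

Answer: 0 0 18.9 0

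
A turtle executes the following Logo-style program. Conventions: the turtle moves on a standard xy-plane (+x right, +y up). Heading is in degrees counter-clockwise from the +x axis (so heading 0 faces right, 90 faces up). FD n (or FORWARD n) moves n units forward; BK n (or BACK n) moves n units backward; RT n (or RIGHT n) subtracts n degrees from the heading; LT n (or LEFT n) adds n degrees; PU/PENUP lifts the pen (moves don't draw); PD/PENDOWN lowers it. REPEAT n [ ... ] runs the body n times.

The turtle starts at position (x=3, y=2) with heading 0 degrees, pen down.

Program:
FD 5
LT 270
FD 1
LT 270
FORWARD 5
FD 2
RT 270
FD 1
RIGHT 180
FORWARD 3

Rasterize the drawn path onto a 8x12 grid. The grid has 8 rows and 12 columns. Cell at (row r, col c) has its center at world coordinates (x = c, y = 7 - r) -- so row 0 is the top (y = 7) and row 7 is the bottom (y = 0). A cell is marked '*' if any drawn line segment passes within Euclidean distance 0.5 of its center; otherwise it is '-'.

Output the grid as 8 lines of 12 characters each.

Answer: ------------
------------
------------
------------
-*----------
-*-******---
-********---
-*----------

Derivation:
Segment 0: (3,2) -> (8,2)
Segment 1: (8,2) -> (8,1)
Segment 2: (8,1) -> (3,1)
Segment 3: (3,1) -> (1,1)
Segment 4: (1,1) -> (1,0)
Segment 5: (1,0) -> (1,3)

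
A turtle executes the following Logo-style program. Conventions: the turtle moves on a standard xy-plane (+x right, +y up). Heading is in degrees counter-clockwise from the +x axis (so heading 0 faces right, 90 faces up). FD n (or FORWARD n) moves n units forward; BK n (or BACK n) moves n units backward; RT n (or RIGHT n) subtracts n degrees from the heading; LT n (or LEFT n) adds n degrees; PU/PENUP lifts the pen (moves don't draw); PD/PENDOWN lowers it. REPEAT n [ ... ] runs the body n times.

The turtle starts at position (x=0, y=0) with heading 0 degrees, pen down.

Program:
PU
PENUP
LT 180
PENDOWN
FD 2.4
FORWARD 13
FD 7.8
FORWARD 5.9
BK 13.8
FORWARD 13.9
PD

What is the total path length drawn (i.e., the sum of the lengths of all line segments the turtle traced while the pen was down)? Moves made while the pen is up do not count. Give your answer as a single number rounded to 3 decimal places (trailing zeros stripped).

Answer: 56.8

Derivation:
Executing turtle program step by step:
Start: pos=(0,0), heading=0, pen down
PU: pen up
PU: pen up
LT 180: heading 0 -> 180
PD: pen down
FD 2.4: (0,0) -> (-2.4,0) [heading=180, draw]
FD 13: (-2.4,0) -> (-15.4,0) [heading=180, draw]
FD 7.8: (-15.4,0) -> (-23.2,0) [heading=180, draw]
FD 5.9: (-23.2,0) -> (-29.1,0) [heading=180, draw]
BK 13.8: (-29.1,0) -> (-15.3,0) [heading=180, draw]
FD 13.9: (-15.3,0) -> (-29.2,0) [heading=180, draw]
PD: pen down
Final: pos=(-29.2,0), heading=180, 6 segment(s) drawn

Segment lengths:
  seg 1: (0,0) -> (-2.4,0), length = 2.4
  seg 2: (-2.4,0) -> (-15.4,0), length = 13
  seg 3: (-15.4,0) -> (-23.2,0), length = 7.8
  seg 4: (-23.2,0) -> (-29.1,0), length = 5.9
  seg 5: (-29.1,0) -> (-15.3,0), length = 13.8
  seg 6: (-15.3,0) -> (-29.2,0), length = 13.9
Total = 56.8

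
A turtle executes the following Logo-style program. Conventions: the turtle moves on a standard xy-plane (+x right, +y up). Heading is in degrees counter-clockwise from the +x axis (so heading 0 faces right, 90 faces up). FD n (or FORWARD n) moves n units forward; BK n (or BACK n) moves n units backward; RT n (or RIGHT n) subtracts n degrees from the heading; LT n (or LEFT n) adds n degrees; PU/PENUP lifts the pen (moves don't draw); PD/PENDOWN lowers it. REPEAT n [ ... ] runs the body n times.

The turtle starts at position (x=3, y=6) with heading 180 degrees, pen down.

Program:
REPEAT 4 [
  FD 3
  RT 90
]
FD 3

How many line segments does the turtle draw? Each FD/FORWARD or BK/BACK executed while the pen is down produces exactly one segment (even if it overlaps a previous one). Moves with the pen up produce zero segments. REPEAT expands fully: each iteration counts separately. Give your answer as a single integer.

Answer: 5

Derivation:
Executing turtle program step by step:
Start: pos=(3,6), heading=180, pen down
REPEAT 4 [
  -- iteration 1/4 --
  FD 3: (3,6) -> (0,6) [heading=180, draw]
  RT 90: heading 180 -> 90
  -- iteration 2/4 --
  FD 3: (0,6) -> (0,9) [heading=90, draw]
  RT 90: heading 90 -> 0
  -- iteration 3/4 --
  FD 3: (0,9) -> (3,9) [heading=0, draw]
  RT 90: heading 0 -> 270
  -- iteration 4/4 --
  FD 3: (3,9) -> (3,6) [heading=270, draw]
  RT 90: heading 270 -> 180
]
FD 3: (3,6) -> (0,6) [heading=180, draw]
Final: pos=(0,6), heading=180, 5 segment(s) drawn
Segments drawn: 5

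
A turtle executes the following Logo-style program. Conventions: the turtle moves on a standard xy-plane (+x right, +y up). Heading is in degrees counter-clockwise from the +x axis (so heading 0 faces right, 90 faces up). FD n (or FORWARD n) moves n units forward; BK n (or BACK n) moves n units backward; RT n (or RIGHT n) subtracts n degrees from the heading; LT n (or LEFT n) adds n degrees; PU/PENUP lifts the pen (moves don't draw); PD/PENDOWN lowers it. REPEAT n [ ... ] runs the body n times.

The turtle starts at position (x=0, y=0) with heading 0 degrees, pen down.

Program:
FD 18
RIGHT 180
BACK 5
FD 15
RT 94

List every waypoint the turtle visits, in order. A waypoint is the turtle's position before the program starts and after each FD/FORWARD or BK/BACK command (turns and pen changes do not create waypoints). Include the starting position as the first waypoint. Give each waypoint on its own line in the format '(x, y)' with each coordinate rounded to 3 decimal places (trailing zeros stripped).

Answer: (0, 0)
(18, 0)
(23, 0)
(8, 0)

Derivation:
Executing turtle program step by step:
Start: pos=(0,0), heading=0, pen down
FD 18: (0,0) -> (18,0) [heading=0, draw]
RT 180: heading 0 -> 180
BK 5: (18,0) -> (23,0) [heading=180, draw]
FD 15: (23,0) -> (8,0) [heading=180, draw]
RT 94: heading 180 -> 86
Final: pos=(8,0), heading=86, 3 segment(s) drawn
Waypoints (4 total):
(0, 0)
(18, 0)
(23, 0)
(8, 0)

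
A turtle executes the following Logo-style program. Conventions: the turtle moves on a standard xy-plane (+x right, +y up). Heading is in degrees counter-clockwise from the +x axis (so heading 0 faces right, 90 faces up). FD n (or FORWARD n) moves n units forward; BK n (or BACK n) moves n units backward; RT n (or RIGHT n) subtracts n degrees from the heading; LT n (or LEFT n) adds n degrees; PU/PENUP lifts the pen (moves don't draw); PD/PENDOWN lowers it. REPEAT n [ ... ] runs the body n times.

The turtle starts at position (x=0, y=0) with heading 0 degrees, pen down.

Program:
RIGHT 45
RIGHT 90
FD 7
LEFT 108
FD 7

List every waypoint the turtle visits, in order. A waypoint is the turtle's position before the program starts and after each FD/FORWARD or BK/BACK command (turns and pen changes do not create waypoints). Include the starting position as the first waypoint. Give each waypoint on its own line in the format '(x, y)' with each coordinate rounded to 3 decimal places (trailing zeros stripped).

Answer: (0, 0)
(-4.95, -4.95)
(1.287, -8.128)

Derivation:
Executing turtle program step by step:
Start: pos=(0,0), heading=0, pen down
RT 45: heading 0 -> 315
RT 90: heading 315 -> 225
FD 7: (0,0) -> (-4.95,-4.95) [heading=225, draw]
LT 108: heading 225 -> 333
FD 7: (-4.95,-4.95) -> (1.287,-8.128) [heading=333, draw]
Final: pos=(1.287,-8.128), heading=333, 2 segment(s) drawn
Waypoints (3 total):
(0, 0)
(-4.95, -4.95)
(1.287, -8.128)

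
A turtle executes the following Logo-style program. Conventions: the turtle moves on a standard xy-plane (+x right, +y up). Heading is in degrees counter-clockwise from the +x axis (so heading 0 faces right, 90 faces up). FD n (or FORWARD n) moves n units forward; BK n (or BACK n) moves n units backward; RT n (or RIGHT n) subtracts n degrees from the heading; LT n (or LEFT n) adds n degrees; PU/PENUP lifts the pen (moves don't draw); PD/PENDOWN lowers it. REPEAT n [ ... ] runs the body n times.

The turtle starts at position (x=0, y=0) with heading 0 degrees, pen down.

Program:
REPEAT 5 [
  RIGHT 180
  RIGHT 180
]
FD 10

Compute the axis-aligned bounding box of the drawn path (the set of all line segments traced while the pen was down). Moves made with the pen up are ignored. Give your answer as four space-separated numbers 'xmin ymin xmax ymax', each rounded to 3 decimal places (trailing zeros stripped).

Answer: 0 0 10 0

Derivation:
Executing turtle program step by step:
Start: pos=(0,0), heading=0, pen down
REPEAT 5 [
  -- iteration 1/5 --
  RT 180: heading 0 -> 180
  RT 180: heading 180 -> 0
  -- iteration 2/5 --
  RT 180: heading 0 -> 180
  RT 180: heading 180 -> 0
  -- iteration 3/5 --
  RT 180: heading 0 -> 180
  RT 180: heading 180 -> 0
  -- iteration 4/5 --
  RT 180: heading 0 -> 180
  RT 180: heading 180 -> 0
  -- iteration 5/5 --
  RT 180: heading 0 -> 180
  RT 180: heading 180 -> 0
]
FD 10: (0,0) -> (10,0) [heading=0, draw]
Final: pos=(10,0), heading=0, 1 segment(s) drawn

Segment endpoints: x in {0, 10}, y in {0, 0}
xmin=0, ymin=0, xmax=10, ymax=0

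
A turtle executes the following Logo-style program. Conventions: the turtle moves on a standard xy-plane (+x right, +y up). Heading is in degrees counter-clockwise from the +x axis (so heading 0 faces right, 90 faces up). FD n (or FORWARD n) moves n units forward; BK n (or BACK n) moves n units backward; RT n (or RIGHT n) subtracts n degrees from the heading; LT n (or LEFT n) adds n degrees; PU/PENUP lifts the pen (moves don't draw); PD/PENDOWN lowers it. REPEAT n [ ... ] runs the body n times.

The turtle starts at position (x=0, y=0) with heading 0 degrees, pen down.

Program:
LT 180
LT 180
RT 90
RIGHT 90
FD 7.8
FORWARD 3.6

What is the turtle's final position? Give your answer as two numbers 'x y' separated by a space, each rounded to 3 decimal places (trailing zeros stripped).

Answer: -11.4 0

Derivation:
Executing turtle program step by step:
Start: pos=(0,0), heading=0, pen down
LT 180: heading 0 -> 180
LT 180: heading 180 -> 0
RT 90: heading 0 -> 270
RT 90: heading 270 -> 180
FD 7.8: (0,0) -> (-7.8,0) [heading=180, draw]
FD 3.6: (-7.8,0) -> (-11.4,0) [heading=180, draw]
Final: pos=(-11.4,0), heading=180, 2 segment(s) drawn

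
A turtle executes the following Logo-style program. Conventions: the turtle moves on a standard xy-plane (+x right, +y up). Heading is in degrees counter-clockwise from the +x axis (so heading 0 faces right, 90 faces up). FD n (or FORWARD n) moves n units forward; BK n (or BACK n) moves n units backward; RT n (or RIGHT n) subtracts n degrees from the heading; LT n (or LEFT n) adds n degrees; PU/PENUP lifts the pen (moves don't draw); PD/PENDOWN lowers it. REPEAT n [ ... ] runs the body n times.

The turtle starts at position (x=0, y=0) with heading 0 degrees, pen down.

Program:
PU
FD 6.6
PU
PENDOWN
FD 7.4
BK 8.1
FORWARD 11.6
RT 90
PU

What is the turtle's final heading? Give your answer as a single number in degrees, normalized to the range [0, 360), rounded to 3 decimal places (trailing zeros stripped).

Answer: 270

Derivation:
Executing turtle program step by step:
Start: pos=(0,0), heading=0, pen down
PU: pen up
FD 6.6: (0,0) -> (6.6,0) [heading=0, move]
PU: pen up
PD: pen down
FD 7.4: (6.6,0) -> (14,0) [heading=0, draw]
BK 8.1: (14,0) -> (5.9,0) [heading=0, draw]
FD 11.6: (5.9,0) -> (17.5,0) [heading=0, draw]
RT 90: heading 0 -> 270
PU: pen up
Final: pos=(17.5,0), heading=270, 3 segment(s) drawn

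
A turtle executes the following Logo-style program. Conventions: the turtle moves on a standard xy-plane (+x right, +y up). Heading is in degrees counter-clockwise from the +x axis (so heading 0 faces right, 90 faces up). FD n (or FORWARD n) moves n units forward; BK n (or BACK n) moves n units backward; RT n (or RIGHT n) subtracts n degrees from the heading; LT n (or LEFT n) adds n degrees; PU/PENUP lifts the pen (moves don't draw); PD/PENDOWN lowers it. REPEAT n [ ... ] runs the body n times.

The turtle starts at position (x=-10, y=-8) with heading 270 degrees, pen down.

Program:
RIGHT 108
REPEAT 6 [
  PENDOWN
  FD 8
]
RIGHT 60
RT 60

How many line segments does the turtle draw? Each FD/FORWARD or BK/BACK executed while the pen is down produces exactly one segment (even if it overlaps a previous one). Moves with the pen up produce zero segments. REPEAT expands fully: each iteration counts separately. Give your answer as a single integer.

Answer: 6

Derivation:
Executing turtle program step by step:
Start: pos=(-10,-8), heading=270, pen down
RT 108: heading 270 -> 162
REPEAT 6 [
  -- iteration 1/6 --
  PD: pen down
  FD 8: (-10,-8) -> (-17.608,-5.528) [heading=162, draw]
  -- iteration 2/6 --
  PD: pen down
  FD 8: (-17.608,-5.528) -> (-25.217,-3.056) [heading=162, draw]
  -- iteration 3/6 --
  PD: pen down
  FD 8: (-25.217,-3.056) -> (-32.825,-0.584) [heading=162, draw]
  -- iteration 4/6 --
  PD: pen down
  FD 8: (-32.825,-0.584) -> (-40.434,1.889) [heading=162, draw]
  -- iteration 5/6 --
  PD: pen down
  FD 8: (-40.434,1.889) -> (-48.042,4.361) [heading=162, draw]
  -- iteration 6/6 --
  PD: pen down
  FD 8: (-48.042,4.361) -> (-55.651,6.833) [heading=162, draw]
]
RT 60: heading 162 -> 102
RT 60: heading 102 -> 42
Final: pos=(-55.651,6.833), heading=42, 6 segment(s) drawn
Segments drawn: 6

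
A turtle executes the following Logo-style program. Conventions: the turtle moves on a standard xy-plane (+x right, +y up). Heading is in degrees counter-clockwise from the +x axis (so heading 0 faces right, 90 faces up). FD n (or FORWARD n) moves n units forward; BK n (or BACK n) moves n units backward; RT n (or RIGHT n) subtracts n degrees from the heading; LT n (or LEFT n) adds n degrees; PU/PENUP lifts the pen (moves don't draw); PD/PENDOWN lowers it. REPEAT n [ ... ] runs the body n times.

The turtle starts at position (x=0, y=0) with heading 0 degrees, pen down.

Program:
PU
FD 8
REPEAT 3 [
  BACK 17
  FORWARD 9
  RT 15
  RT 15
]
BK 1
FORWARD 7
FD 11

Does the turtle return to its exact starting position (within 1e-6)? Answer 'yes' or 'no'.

Answer: no

Derivation:
Executing turtle program step by step:
Start: pos=(0,0), heading=0, pen down
PU: pen up
FD 8: (0,0) -> (8,0) [heading=0, move]
REPEAT 3 [
  -- iteration 1/3 --
  BK 17: (8,0) -> (-9,0) [heading=0, move]
  FD 9: (-9,0) -> (0,0) [heading=0, move]
  RT 15: heading 0 -> 345
  RT 15: heading 345 -> 330
  -- iteration 2/3 --
  BK 17: (0,0) -> (-14.722,8.5) [heading=330, move]
  FD 9: (-14.722,8.5) -> (-6.928,4) [heading=330, move]
  RT 15: heading 330 -> 315
  RT 15: heading 315 -> 300
  -- iteration 3/3 --
  BK 17: (-6.928,4) -> (-15.428,18.722) [heading=300, move]
  FD 9: (-15.428,18.722) -> (-10.928,10.928) [heading=300, move]
  RT 15: heading 300 -> 285
  RT 15: heading 285 -> 270
]
BK 1: (-10.928,10.928) -> (-10.928,11.928) [heading=270, move]
FD 7: (-10.928,11.928) -> (-10.928,4.928) [heading=270, move]
FD 11: (-10.928,4.928) -> (-10.928,-6.072) [heading=270, move]
Final: pos=(-10.928,-6.072), heading=270, 0 segment(s) drawn

Start position: (0, 0)
Final position: (-10.928, -6.072)
Distance = 12.502; >= 1e-6 -> NOT closed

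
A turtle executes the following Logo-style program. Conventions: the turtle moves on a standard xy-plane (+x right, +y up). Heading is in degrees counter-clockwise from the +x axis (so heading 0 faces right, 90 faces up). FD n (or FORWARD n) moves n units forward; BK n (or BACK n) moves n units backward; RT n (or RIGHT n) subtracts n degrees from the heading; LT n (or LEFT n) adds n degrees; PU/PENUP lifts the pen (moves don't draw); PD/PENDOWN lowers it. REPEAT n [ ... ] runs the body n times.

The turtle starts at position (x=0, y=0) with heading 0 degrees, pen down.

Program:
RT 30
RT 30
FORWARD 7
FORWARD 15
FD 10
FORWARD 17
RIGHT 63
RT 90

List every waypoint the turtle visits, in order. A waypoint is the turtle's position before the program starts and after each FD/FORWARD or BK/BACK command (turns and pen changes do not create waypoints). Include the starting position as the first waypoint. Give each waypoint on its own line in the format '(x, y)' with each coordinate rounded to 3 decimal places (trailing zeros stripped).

Answer: (0, 0)
(3.5, -6.062)
(11, -19.053)
(16, -27.713)
(24.5, -42.435)

Derivation:
Executing turtle program step by step:
Start: pos=(0,0), heading=0, pen down
RT 30: heading 0 -> 330
RT 30: heading 330 -> 300
FD 7: (0,0) -> (3.5,-6.062) [heading=300, draw]
FD 15: (3.5,-6.062) -> (11,-19.053) [heading=300, draw]
FD 10: (11,-19.053) -> (16,-27.713) [heading=300, draw]
FD 17: (16,-27.713) -> (24.5,-42.435) [heading=300, draw]
RT 63: heading 300 -> 237
RT 90: heading 237 -> 147
Final: pos=(24.5,-42.435), heading=147, 4 segment(s) drawn
Waypoints (5 total):
(0, 0)
(3.5, -6.062)
(11, -19.053)
(16, -27.713)
(24.5, -42.435)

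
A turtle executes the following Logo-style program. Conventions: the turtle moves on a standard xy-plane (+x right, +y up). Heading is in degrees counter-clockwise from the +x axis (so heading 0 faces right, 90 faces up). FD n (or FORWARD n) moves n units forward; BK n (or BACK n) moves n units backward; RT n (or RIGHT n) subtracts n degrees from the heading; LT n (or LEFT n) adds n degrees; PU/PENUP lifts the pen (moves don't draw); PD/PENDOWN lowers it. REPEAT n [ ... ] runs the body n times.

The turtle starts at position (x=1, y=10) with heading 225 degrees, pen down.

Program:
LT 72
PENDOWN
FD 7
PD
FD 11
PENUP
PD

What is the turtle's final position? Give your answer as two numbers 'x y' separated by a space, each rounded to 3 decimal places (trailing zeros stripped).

Answer: 9.172 -6.038

Derivation:
Executing turtle program step by step:
Start: pos=(1,10), heading=225, pen down
LT 72: heading 225 -> 297
PD: pen down
FD 7: (1,10) -> (4.178,3.763) [heading=297, draw]
PD: pen down
FD 11: (4.178,3.763) -> (9.172,-6.038) [heading=297, draw]
PU: pen up
PD: pen down
Final: pos=(9.172,-6.038), heading=297, 2 segment(s) drawn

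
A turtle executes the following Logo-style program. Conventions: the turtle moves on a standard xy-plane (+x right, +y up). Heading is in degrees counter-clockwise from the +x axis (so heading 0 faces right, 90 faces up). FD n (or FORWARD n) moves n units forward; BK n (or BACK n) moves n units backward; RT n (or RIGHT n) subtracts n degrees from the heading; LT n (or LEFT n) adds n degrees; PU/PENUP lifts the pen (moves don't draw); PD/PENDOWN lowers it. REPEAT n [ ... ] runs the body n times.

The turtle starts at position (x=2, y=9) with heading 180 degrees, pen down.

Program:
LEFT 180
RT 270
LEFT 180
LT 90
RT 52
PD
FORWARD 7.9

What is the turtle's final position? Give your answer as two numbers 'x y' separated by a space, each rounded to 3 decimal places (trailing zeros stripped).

Executing turtle program step by step:
Start: pos=(2,9), heading=180, pen down
LT 180: heading 180 -> 0
RT 270: heading 0 -> 90
LT 180: heading 90 -> 270
LT 90: heading 270 -> 0
RT 52: heading 0 -> 308
PD: pen down
FD 7.9: (2,9) -> (6.864,2.775) [heading=308, draw]
Final: pos=(6.864,2.775), heading=308, 1 segment(s) drawn

Answer: 6.864 2.775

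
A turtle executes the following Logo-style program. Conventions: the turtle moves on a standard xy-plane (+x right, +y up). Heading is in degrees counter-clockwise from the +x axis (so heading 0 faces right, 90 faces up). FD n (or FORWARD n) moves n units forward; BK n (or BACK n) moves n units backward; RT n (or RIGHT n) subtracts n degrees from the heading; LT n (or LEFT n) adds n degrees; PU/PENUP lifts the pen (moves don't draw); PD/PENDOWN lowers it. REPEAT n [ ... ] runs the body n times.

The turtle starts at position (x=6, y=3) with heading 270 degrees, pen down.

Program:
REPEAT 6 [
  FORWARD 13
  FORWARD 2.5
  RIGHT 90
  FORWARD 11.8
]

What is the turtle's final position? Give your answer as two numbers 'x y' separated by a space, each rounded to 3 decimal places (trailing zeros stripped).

Executing turtle program step by step:
Start: pos=(6,3), heading=270, pen down
REPEAT 6 [
  -- iteration 1/6 --
  FD 13: (6,3) -> (6,-10) [heading=270, draw]
  FD 2.5: (6,-10) -> (6,-12.5) [heading=270, draw]
  RT 90: heading 270 -> 180
  FD 11.8: (6,-12.5) -> (-5.8,-12.5) [heading=180, draw]
  -- iteration 2/6 --
  FD 13: (-5.8,-12.5) -> (-18.8,-12.5) [heading=180, draw]
  FD 2.5: (-18.8,-12.5) -> (-21.3,-12.5) [heading=180, draw]
  RT 90: heading 180 -> 90
  FD 11.8: (-21.3,-12.5) -> (-21.3,-0.7) [heading=90, draw]
  -- iteration 3/6 --
  FD 13: (-21.3,-0.7) -> (-21.3,12.3) [heading=90, draw]
  FD 2.5: (-21.3,12.3) -> (-21.3,14.8) [heading=90, draw]
  RT 90: heading 90 -> 0
  FD 11.8: (-21.3,14.8) -> (-9.5,14.8) [heading=0, draw]
  -- iteration 4/6 --
  FD 13: (-9.5,14.8) -> (3.5,14.8) [heading=0, draw]
  FD 2.5: (3.5,14.8) -> (6,14.8) [heading=0, draw]
  RT 90: heading 0 -> 270
  FD 11.8: (6,14.8) -> (6,3) [heading=270, draw]
  -- iteration 5/6 --
  FD 13: (6,3) -> (6,-10) [heading=270, draw]
  FD 2.5: (6,-10) -> (6,-12.5) [heading=270, draw]
  RT 90: heading 270 -> 180
  FD 11.8: (6,-12.5) -> (-5.8,-12.5) [heading=180, draw]
  -- iteration 6/6 --
  FD 13: (-5.8,-12.5) -> (-18.8,-12.5) [heading=180, draw]
  FD 2.5: (-18.8,-12.5) -> (-21.3,-12.5) [heading=180, draw]
  RT 90: heading 180 -> 90
  FD 11.8: (-21.3,-12.5) -> (-21.3,-0.7) [heading=90, draw]
]
Final: pos=(-21.3,-0.7), heading=90, 18 segment(s) drawn

Answer: -21.3 -0.7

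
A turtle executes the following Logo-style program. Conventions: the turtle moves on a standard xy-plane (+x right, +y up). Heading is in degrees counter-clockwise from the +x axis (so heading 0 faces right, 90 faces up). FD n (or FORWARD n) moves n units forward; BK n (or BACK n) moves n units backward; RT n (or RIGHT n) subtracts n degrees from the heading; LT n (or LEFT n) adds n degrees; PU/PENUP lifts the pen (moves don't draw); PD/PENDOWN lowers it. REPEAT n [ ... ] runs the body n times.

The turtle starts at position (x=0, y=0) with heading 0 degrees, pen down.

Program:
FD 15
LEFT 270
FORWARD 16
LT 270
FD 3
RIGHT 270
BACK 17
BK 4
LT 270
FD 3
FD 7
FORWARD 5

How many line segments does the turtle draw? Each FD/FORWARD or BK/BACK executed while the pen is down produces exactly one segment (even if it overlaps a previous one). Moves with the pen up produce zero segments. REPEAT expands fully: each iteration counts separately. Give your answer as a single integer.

Answer: 8

Derivation:
Executing turtle program step by step:
Start: pos=(0,0), heading=0, pen down
FD 15: (0,0) -> (15,0) [heading=0, draw]
LT 270: heading 0 -> 270
FD 16: (15,0) -> (15,-16) [heading=270, draw]
LT 270: heading 270 -> 180
FD 3: (15,-16) -> (12,-16) [heading=180, draw]
RT 270: heading 180 -> 270
BK 17: (12,-16) -> (12,1) [heading=270, draw]
BK 4: (12,1) -> (12,5) [heading=270, draw]
LT 270: heading 270 -> 180
FD 3: (12,5) -> (9,5) [heading=180, draw]
FD 7: (9,5) -> (2,5) [heading=180, draw]
FD 5: (2,5) -> (-3,5) [heading=180, draw]
Final: pos=(-3,5), heading=180, 8 segment(s) drawn
Segments drawn: 8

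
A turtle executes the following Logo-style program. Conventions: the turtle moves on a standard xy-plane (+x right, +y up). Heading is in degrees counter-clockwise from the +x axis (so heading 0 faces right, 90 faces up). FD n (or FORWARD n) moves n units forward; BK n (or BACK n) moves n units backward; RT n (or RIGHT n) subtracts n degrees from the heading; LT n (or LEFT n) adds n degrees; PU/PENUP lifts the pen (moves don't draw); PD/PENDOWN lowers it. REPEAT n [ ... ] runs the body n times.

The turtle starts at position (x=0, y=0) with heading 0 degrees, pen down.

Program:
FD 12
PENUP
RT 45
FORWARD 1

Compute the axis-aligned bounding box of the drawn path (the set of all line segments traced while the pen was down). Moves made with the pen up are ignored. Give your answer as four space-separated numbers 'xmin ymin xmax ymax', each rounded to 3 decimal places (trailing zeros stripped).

Executing turtle program step by step:
Start: pos=(0,0), heading=0, pen down
FD 12: (0,0) -> (12,0) [heading=0, draw]
PU: pen up
RT 45: heading 0 -> 315
FD 1: (12,0) -> (12.707,-0.707) [heading=315, move]
Final: pos=(12.707,-0.707), heading=315, 1 segment(s) drawn

Segment endpoints: x in {0, 12}, y in {0}
xmin=0, ymin=0, xmax=12, ymax=0

Answer: 0 0 12 0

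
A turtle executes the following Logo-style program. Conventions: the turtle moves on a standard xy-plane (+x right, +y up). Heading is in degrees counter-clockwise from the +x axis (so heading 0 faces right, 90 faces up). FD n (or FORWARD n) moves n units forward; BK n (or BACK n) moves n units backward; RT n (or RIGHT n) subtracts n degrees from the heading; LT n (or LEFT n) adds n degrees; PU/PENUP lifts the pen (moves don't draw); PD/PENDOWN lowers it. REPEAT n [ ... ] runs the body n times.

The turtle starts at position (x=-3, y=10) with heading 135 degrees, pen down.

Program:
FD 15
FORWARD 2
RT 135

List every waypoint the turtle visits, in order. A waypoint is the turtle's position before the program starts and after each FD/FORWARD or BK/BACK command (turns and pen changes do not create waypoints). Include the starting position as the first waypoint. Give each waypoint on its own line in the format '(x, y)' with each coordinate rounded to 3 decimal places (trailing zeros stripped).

Answer: (-3, 10)
(-13.607, 20.607)
(-15.021, 22.021)

Derivation:
Executing turtle program step by step:
Start: pos=(-3,10), heading=135, pen down
FD 15: (-3,10) -> (-13.607,20.607) [heading=135, draw]
FD 2: (-13.607,20.607) -> (-15.021,22.021) [heading=135, draw]
RT 135: heading 135 -> 0
Final: pos=(-15.021,22.021), heading=0, 2 segment(s) drawn
Waypoints (3 total):
(-3, 10)
(-13.607, 20.607)
(-15.021, 22.021)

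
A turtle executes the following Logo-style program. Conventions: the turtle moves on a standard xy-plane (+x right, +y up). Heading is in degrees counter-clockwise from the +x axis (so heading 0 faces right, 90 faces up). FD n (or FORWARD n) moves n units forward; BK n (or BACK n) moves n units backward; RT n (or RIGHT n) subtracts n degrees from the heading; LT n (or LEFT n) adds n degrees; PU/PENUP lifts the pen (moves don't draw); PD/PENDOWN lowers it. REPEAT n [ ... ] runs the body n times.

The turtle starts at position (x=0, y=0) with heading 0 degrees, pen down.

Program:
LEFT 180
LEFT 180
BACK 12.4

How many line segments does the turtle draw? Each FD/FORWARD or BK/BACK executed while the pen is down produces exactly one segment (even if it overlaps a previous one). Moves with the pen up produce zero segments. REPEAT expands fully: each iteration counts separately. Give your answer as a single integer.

Executing turtle program step by step:
Start: pos=(0,0), heading=0, pen down
LT 180: heading 0 -> 180
LT 180: heading 180 -> 0
BK 12.4: (0,0) -> (-12.4,0) [heading=0, draw]
Final: pos=(-12.4,0), heading=0, 1 segment(s) drawn
Segments drawn: 1

Answer: 1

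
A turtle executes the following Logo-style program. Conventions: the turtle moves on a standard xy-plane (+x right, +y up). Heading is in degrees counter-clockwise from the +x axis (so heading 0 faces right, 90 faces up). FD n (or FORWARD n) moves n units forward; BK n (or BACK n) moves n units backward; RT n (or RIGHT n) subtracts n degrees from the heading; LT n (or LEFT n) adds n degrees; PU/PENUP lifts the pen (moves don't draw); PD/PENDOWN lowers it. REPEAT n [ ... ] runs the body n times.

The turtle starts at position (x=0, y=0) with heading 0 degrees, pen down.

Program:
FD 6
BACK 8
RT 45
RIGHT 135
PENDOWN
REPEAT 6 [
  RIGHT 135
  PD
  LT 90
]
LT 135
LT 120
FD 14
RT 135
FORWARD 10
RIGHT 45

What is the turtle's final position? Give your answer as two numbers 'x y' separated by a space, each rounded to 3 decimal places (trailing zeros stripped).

Executing turtle program step by step:
Start: pos=(0,0), heading=0, pen down
FD 6: (0,0) -> (6,0) [heading=0, draw]
BK 8: (6,0) -> (-2,0) [heading=0, draw]
RT 45: heading 0 -> 315
RT 135: heading 315 -> 180
PD: pen down
REPEAT 6 [
  -- iteration 1/6 --
  RT 135: heading 180 -> 45
  PD: pen down
  LT 90: heading 45 -> 135
  -- iteration 2/6 --
  RT 135: heading 135 -> 0
  PD: pen down
  LT 90: heading 0 -> 90
  -- iteration 3/6 --
  RT 135: heading 90 -> 315
  PD: pen down
  LT 90: heading 315 -> 45
  -- iteration 4/6 --
  RT 135: heading 45 -> 270
  PD: pen down
  LT 90: heading 270 -> 0
  -- iteration 5/6 --
  RT 135: heading 0 -> 225
  PD: pen down
  LT 90: heading 225 -> 315
  -- iteration 6/6 --
  RT 135: heading 315 -> 180
  PD: pen down
  LT 90: heading 180 -> 270
]
LT 135: heading 270 -> 45
LT 120: heading 45 -> 165
FD 14: (-2,0) -> (-15.523,3.623) [heading=165, draw]
RT 135: heading 165 -> 30
FD 10: (-15.523,3.623) -> (-6.863,8.623) [heading=30, draw]
RT 45: heading 30 -> 345
Final: pos=(-6.863,8.623), heading=345, 4 segment(s) drawn

Answer: -6.863 8.623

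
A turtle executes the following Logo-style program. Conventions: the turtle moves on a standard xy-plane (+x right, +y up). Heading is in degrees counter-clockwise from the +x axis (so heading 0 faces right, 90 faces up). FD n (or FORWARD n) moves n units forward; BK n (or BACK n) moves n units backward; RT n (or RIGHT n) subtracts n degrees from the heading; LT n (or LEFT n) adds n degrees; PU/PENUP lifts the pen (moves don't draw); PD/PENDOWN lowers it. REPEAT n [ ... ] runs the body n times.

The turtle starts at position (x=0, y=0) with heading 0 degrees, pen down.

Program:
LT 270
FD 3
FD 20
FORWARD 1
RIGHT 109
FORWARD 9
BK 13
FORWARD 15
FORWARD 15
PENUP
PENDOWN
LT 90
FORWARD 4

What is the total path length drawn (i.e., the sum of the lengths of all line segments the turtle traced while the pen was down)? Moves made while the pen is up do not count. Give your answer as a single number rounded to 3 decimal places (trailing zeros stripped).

Executing turtle program step by step:
Start: pos=(0,0), heading=0, pen down
LT 270: heading 0 -> 270
FD 3: (0,0) -> (0,-3) [heading=270, draw]
FD 20: (0,-3) -> (0,-23) [heading=270, draw]
FD 1: (0,-23) -> (0,-24) [heading=270, draw]
RT 109: heading 270 -> 161
FD 9: (0,-24) -> (-8.51,-21.07) [heading=161, draw]
BK 13: (-8.51,-21.07) -> (3.782,-25.302) [heading=161, draw]
FD 15: (3.782,-25.302) -> (-10.401,-20.419) [heading=161, draw]
FD 15: (-10.401,-20.419) -> (-24.583,-15.535) [heading=161, draw]
PU: pen up
PD: pen down
LT 90: heading 161 -> 251
FD 4: (-24.583,-15.535) -> (-25.886,-19.317) [heading=251, draw]
Final: pos=(-25.886,-19.317), heading=251, 8 segment(s) drawn

Segment lengths:
  seg 1: (0,0) -> (0,-3), length = 3
  seg 2: (0,-3) -> (0,-23), length = 20
  seg 3: (0,-23) -> (0,-24), length = 1
  seg 4: (0,-24) -> (-8.51,-21.07), length = 9
  seg 5: (-8.51,-21.07) -> (3.782,-25.302), length = 13
  seg 6: (3.782,-25.302) -> (-10.401,-20.419), length = 15
  seg 7: (-10.401,-20.419) -> (-24.583,-15.535), length = 15
  seg 8: (-24.583,-15.535) -> (-25.886,-19.317), length = 4
Total = 80

Answer: 80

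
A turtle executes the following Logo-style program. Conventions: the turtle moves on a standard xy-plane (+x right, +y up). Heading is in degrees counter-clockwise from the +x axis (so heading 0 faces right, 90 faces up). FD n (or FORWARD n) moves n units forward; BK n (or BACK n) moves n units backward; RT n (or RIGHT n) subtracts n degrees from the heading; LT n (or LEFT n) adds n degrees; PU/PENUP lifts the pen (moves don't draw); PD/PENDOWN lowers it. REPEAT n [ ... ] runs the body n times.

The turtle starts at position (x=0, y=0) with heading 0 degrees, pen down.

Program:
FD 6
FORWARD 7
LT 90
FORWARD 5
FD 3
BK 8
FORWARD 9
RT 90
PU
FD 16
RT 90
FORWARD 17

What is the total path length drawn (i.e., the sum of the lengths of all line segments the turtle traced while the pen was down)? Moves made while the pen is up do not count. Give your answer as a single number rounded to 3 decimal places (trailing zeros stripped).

Executing turtle program step by step:
Start: pos=(0,0), heading=0, pen down
FD 6: (0,0) -> (6,0) [heading=0, draw]
FD 7: (6,0) -> (13,0) [heading=0, draw]
LT 90: heading 0 -> 90
FD 5: (13,0) -> (13,5) [heading=90, draw]
FD 3: (13,5) -> (13,8) [heading=90, draw]
BK 8: (13,8) -> (13,0) [heading=90, draw]
FD 9: (13,0) -> (13,9) [heading=90, draw]
RT 90: heading 90 -> 0
PU: pen up
FD 16: (13,9) -> (29,9) [heading=0, move]
RT 90: heading 0 -> 270
FD 17: (29,9) -> (29,-8) [heading=270, move]
Final: pos=(29,-8), heading=270, 6 segment(s) drawn

Segment lengths:
  seg 1: (0,0) -> (6,0), length = 6
  seg 2: (6,0) -> (13,0), length = 7
  seg 3: (13,0) -> (13,5), length = 5
  seg 4: (13,5) -> (13,8), length = 3
  seg 5: (13,8) -> (13,0), length = 8
  seg 6: (13,0) -> (13,9), length = 9
Total = 38

Answer: 38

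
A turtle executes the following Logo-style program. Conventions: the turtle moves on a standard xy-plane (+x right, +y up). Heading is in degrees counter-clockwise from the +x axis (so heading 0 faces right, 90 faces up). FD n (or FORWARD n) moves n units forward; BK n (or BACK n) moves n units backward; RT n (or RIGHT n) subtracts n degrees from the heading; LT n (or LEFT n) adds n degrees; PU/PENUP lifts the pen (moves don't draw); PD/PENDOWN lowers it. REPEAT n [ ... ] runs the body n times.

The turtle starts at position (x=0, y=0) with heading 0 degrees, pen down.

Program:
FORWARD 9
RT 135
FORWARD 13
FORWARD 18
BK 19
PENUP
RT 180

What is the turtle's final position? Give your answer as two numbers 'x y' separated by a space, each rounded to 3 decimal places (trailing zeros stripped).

Answer: 0.515 -8.485

Derivation:
Executing turtle program step by step:
Start: pos=(0,0), heading=0, pen down
FD 9: (0,0) -> (9,0) [heading=0, draw]
RT 135: heading 0 -> 225
FD 13: (9,0) -> (-0.192,-9.192) [heading=225, draw]
FD 18: (-0.192,-9.192) -> (-12.92,-21.92) [heading=225, draw]
BK 19: (-12.92,-21.92) -> (0.515,-8.485) [heading=225, draw]
PU: pen up
RT 180: heading 225 -> 45
Final: pos=(0.515,-8.485), heading=45, 4 segment(s) drawn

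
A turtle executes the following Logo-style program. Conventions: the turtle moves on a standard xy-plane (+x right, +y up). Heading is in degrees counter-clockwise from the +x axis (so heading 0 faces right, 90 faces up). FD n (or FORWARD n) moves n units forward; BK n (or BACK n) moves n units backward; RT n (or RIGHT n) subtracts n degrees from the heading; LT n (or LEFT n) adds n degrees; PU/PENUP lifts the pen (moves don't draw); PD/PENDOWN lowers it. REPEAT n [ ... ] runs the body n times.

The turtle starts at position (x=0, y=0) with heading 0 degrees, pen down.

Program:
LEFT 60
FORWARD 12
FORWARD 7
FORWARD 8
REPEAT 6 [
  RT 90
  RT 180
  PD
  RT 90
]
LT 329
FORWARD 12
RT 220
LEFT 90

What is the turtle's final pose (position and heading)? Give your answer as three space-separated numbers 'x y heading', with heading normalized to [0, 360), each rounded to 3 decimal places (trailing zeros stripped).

Answer: 23.995 29.2 259

Derivation:
Executing turtle program step by step:
Start: pos=(0,0), heading=0, pen down
LT 60: heading 0 -> 60
FD 12: (0,0) -> (6,10.392) [heading=60, draw]
FD 7: (6,10.392) -> (9.5,16.454) [heading=60, draw]
FD 8: (9.5,16.454) -> (13.5,23.383) [heading=60, draw]
REPEAT 6 [
  -- iteration 1/6 --
  RT 90: heading 60 -> 330
  RT 180: heading 330 -> 150
  PD: pen down
  RT 90: heading 150 -> 60
  -- iteration 2/6 --
  RT 90: heading 60 -> 330
  RT 180: heading 330 -> 150
  PD: pen down
  RT 90: heading 150 -> 60
  -- iteration 3/6 --
  RT 90: heading 60 -> 330
  RT 180: heading 330 -> 150
  PD: pen down
  RT 90: heading 150 -> 60
  -- iteration 4/6 --
  RT 90: heading 60 -> 330
  RT 180: heading 330 -> 150
  PD: pen down
  RT 90: heading 150 -> 60
  -- iteration 5/6 --
  RT 90: heading 60 -> 330
  RT 180: heading 330 -> 150
  PD: pen down
  RT 90: heading 150 -> 60
  -- iteration 6/6 --
  RT 90: heading 60 -> 330
  RT 180: heading 330 -> 150
  PD: pen down
  RT 90: heading 150 -> 60
]
LT 329: heading 60 -> 29
FD 12: (13.5,23.383) -> (23.995,29.2) [heading=29, draw]
RT 220: heading 29 -> 169
LT 90: heading 169 -> 259
Final: pos=(23.995,29.2), heading=259, 4 segment(s) drawn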